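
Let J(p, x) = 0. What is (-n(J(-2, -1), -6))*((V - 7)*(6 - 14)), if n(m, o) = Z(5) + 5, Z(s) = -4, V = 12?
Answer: 40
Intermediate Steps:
n(m, o) = 1 (n(m, o) = -4 + 5 = 1)
(-n(J(-2, -1), -6))*((V - 7)*(6 - 14)) = (-1*1)*((12 - 7)*(6 - 14)) = -5*(-8) = -1*(-40) = 40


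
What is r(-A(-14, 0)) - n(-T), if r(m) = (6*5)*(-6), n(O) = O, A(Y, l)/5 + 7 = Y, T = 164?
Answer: -16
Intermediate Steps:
A(Y, l) = -35 + 5*Y
r(m) = -180 (r(m) = 30*(-6) = -180)
r(-A(-14, 0)) - n(-T) = -180 - (-1)*164 = -180 - 1*(-164) = -180 + 164 = -16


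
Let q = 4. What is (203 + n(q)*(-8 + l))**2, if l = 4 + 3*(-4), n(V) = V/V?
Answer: 34969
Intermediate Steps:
n(V) = 1
l = -8 (l = 4 - 12 = -8)
(203 + n(q)*(-8 + l))**2 = (203 + 1*(-8 - 8))**2 = (203 + 1*(-16))**2 = (203 - 16)**2 = 187**2 = 34969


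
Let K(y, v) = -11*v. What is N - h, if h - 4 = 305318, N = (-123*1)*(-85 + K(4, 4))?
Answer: -289455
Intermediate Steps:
N = 15867 (N = (-123*1)*(-85 - 11*4) = -123*(-85 - 44) = -123*(-129) = 15867)
h = 305322 (h = 4 + 305318 = 305322)
N - h = 15867 - 1*305322 = 15867 - 305322 = -289455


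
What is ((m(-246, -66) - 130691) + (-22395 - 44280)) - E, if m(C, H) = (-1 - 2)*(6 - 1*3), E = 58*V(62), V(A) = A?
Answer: -200971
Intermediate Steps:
E = 3596 (E = 58*62 = 3596)
m(C, H) = -9 (m(C, H) = -3*(6 - 3) = -3*3 = -9)
((m(-246, -66) - 130691) + (-22395 - 44280)) - E = ((-9 - 130691) + (-22395 - 44280)) - 1*3596 = (-130700 - 66675) - 3596 = -197375 - 3596 = -200971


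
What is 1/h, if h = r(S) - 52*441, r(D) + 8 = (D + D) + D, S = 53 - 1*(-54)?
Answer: -1/22619 ≈ -4.4211e-5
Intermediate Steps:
S = 107 (S = 53 + 54 = 107)
r(D) = -8 + 3*D (r(D) = -8 + ((D + D) + D) = -8 + (2*D + D) = -8 + 3*D)
h = -22619 (h = (-8 + 3*107) - 52*441 = (-8 + 321) - 22932 = 313 - 22932 = -22619)
1/h = 1/(-22619) = -1/22619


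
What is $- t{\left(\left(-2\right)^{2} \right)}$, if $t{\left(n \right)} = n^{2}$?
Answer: $-16$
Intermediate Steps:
$- t{\left(\left(-2\right)^{2} \right)} = - \left(\left(-2\right)^{2}\right)^{2} = - 4^{2} = \left(-1\right) 16 = -16$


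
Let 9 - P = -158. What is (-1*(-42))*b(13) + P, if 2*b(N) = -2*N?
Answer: -379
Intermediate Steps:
b(N) = -N (b(N) = (-2*N)/2 = -N)
P = 167 (P = 9 - 1*(-158) = 9 + 158 = 167)
(-1*(-42))*b(13) + P = (-1*(-42))*(-1*13) + 167 = 42*(-13) + 167 = -546 + 167 = -379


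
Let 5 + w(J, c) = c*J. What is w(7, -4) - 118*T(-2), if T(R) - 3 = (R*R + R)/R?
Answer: -269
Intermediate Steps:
w(J, c) = -5 + J*c (w(J, c) = -5 + c*J = -5 + J*c)
T(R) = 3 + (R + R²)/R (T(R) = 3 + (R*R + R)/R = 3 + (R² + R)/R = 3 + (R + R²)/R)
w(7, -4) - 118*T(-2) = (-5 + 7*(-4)) - 118*(4 - 2) = (-5 - 28) - 118*2 = -33 - 236 = -269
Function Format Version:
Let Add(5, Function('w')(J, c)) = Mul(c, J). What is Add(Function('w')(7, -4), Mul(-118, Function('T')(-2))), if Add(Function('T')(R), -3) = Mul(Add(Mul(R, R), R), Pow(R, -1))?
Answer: -269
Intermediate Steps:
Function('w')(J, c) = Add(-5, Mul(J, c)) (Function('w')(J, c) = Add(-5, Mul(c, J)) = Add(-5, Mul(J, c)))
Function('T')(R) = Add(3, Mul(Pow(R, -1), Add(R, Pow(R, 2)))) (Function('T')(R) = Add(3, Mul(Add(Mul(R, R), R), Pow(R, -1))) = Add(3, Mul(Add(Pow(R, 2), R), Pow(R, -1))) = Add(3, Mul(Add(R, Pow(R, 2)), Pow(R, -1))) = Add(3, Mul(Pow(R, -1), Add(R, Pow(R, 2)))))
Add(Function('w')(7, -4), Mul(-118, Function('T')(-2))) = Add(Add(-5, Mul(7, -4)), Mul(-118, Add(4, -2))) = Add(Add(-5, -28), Mul(-118, 2)) = Add(-33, -236) = -269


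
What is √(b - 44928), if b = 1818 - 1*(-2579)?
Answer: I*√40531 ≈ 201.32*I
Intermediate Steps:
b = 4397 (b = 1818 + 2579 = 4397)
√(b - 44928) = √(4397 - 44928) = √(-40531) = I*√40531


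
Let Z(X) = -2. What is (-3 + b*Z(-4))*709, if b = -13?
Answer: 16307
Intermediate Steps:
(-3 + b*Z(-4))*709 = (-3 - 13*(-2))*709 = (-3 + 26)*709 = 23*709 = 16307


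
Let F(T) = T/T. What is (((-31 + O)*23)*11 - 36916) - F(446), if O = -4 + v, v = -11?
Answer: -48555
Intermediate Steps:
O = -15 (O = -4 - 11 = -15)
F(T) = 1
(((-31 + O)*23)*11 - 36916) - F(446) = (((-31 - 15)*23)*11 - 36916) - 1*1 = (-46*23*11 - 36916) - 1 = (-1058*11 - 36916) - 1 = (-11638 - 36916) - 1 = -48554 - 1 = -48555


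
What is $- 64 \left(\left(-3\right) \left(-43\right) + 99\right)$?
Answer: $-14592$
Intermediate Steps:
$- 64 \left(\left(-3\right) \left(-43\right) + 99\right) = - 64 \left(129 + 99\right) = \left(-64\right) 228 = -14592$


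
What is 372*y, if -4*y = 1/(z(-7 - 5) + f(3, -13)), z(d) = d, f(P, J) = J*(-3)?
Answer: -31/9 ≈ -3.4444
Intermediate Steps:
f(P, J) = -3*J
y = -1/108 (y = -1/(4*((-7 - 5) - 3*(-13))) = -1/(4*(-12 + 39)) = -1/4/27 = -1/4*1/27 = -1/108 ≈ -0.0092593)
372*y = 372*(-1/108) = -31/9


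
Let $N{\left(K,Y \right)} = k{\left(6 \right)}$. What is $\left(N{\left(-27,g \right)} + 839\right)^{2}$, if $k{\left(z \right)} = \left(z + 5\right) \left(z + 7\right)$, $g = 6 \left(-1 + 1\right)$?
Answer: $964324$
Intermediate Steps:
$g = 0$ ($g = 6 \cdot 0 = 0$)
$k{\left(z \right)} = \left(5 + z\right) \left(7 + z\right)$
$N{\left(K,Y \right)} = 143$ ($N{\left(K,Y \right)} = 35 + 6^{2} + 12 \cdot 6 = 35 + 36 + 72 = 143$)
$\left(N{\left(-27,g \right)} + 839\right)^{2} = \left(143 + 839\right)^{2} = 982^{2} = 964324$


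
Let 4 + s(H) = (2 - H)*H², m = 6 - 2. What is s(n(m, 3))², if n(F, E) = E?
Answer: 169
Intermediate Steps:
m = 4
s(H) = -4 + H²*(2 - H) (s(H) = -4 + (2 - H)*H² = -4 + H²*(2 - H))
s(n(m, 3))² = (-4 - 1*3³ + 2*3²)² = (-4 - 1*27 + 2*9)² = (-4 - 27 + 18)² = (-13)² = 169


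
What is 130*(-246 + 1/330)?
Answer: -1055327/33 ≈ -31980.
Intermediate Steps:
130*(-246 + 1/330) = 130*(-81179/330) = -1055327/33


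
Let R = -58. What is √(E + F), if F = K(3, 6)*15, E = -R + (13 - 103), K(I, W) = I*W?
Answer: √238 ≈ 15.427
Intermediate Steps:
E = -32 (E = -1*(-58) + (13 - 103) = 58 - 90 = -32)
F = 270 (F = (3*6)*15 = 18*15 = 270)
√(E + F) = √(-32 + 270) = √238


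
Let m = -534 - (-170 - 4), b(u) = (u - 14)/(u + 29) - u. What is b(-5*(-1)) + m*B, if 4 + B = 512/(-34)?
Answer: 233101/34 ≈ 6855.9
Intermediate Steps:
B = -324/17 (B = -4 + 512/(-34) = -4 + 512*(-1/34) = -4 - 256/17 = -324/17 ≈ -19.059)
b(u) = -u + (-14 + u)/(29 + u) (b(u) = (-14 + u)/(29 + u) - u = -u + (-14 + u)/(29 + u))
m = -360 (m = -534 - 1*(-174) = -534 + 174 = -360)
b(-5*(-1)) + m*B = (-14 - (-5*(-1))² - (-140)*(-1))/(29 - 5*(-1)) - 360*(-324/17) = (-14 - 1*5² - 28*5)/(29 + 5) + 116640/17 = (-14 - 1*25 - 140)/34 + 116640/17 = (-14 - 25 - 140)/34 + 116640/17 = (1/34)*(-179) + 116640/17 = -179/34 + 116640/17 = 233101/34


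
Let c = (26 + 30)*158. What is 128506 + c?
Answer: 137354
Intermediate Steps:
c = 8848 (c = 56*158 = 8848)
128506 + c = 128506 + 8848 = 137354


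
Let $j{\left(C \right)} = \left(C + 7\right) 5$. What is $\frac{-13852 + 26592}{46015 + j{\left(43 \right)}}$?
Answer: $\frac{2548}{9253} \approx 0.27537$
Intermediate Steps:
$j{\left(C \right)} = 35 + 5 C$ ($j{\left(C \right)} = \left(7 + C\right) 5 = 35 + 5 C$)
$\frac{-13852 + 26592}{46015 + j{\left(43 \right)}} = \frac{-13852 + 26592}{46015 + \left(35 + 5 \cdot 43\right)} = \frac{12740}{46015 + \left(35 + 215\right)} = \frac{12740}{46015 + 250} = \frac{12740}{46265} = 12740 \cdot \frac{1}{46265} = \frac{2548}{9253}$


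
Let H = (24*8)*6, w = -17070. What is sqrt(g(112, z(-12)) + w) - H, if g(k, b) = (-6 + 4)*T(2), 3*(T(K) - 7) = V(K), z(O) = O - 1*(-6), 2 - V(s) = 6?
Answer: -1152 + 2*I*sqrt(38433)/3 ≈ -1152.0 + 130.7*I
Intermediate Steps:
V(s) = -4 (V(s) = 2 - 1*6 = 2 - 6 = -4)
H = 1152 (H = 192*6 = 1152)
z(O) = 6 + O (z(O) = O + 6 = 6 + O)
T(K) = 17/3 (T(K) = 7 + (1/3)*(-4) = 7 - 4/3 = 17/3)
g(k, b) = -34/3 (g(k, b) = (-6 + 4)*(17/3) = -2*17/3 = -34/3)
sqrt(g(112, z(-12)) + w) - H = sqrt(-34/3 - 17070) - 1*1152 = sqrt(-51244/3) - 1152 = 2*I*sqrt(38433)/3 - 1152 = -1152 + 2*I*sqrt(38433)/3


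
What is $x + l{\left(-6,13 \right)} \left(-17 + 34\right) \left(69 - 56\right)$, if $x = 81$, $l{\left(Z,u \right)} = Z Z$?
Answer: $8037$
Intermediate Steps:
$l{\left(Z,u \right)} = Z^{2}$
$x + l{\left(-6,13 \right)} \left(-17 + 34\right) \left(69 - 56\right) = 81 + \left(-6\right)^{2} \left(-17 + 34\right) \left(69 - 56\right) = 81 + 36 \cdot 17 \cdot 13 = 81 + 36 \cdot 221 = 81 + 7956 = 8037$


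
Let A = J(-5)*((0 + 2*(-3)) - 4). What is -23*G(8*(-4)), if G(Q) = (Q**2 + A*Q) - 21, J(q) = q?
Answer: 13731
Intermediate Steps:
A = 50 (A = -5*((0 + 2*(-3)) - 4) = -5*((0 - 6) - 4) = -5*(-6 - 4) = -5*(-10) = 50)
G(Q) = -21 + Q**2 + 50*Q (G(Q) = (Q**2 + 50*Q) - 21 = -21 + Q**2 + 50*Q)
-23*G(8*(-4)) = -23*(-21 + (8*(-4))**2 + 50*(8*(-4))) = -23*(-21 + (-32)**2 + 50*(-32)) = -23*(-21 + 1024 - 1600) = -23*(-597) = 13731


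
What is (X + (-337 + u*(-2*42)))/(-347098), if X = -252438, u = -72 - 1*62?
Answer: 241519/347098 ≈ 0.69582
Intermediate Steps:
u = -134 (u = -72 - 62 = -134)
(X + (-337 + u*(-2*42)))/(-347098) = (-252438 + (-337 - (-268)*42))/(-347098) = (-252438 + (-337 - 134*(-84)))*(-1/347098) = (-252438 + (-337 + 11256))*(-1/347098) = (-252438 + 10919)*(-1/347098) = -241519*(-1/347098) = 241519/347098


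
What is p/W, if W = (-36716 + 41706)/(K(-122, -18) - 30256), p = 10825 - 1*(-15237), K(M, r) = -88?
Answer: -395412664/2495 ≈ -1.5848e+5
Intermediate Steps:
p = 26062 (p = 10825 + 15237 = 26062)
W = -2495/15172 (W = (-36716 + 41706)/(-88 - 30256) = 4990/(-30344) = 4990*(-1/30344) = -2495/15172 ≈ -0.16445)
p/W = 26062/(-2495/15172) = 26062*(-15172/2495) = -395412664/2495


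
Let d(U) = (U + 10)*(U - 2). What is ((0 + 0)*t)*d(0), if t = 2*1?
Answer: 0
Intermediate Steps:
t = 2
d(U) = (-2 + U)*(10 + U) (d(U) = (10 + U)*(-2 + U) = (-2 + U)*(10 + U))
((0 + 0)*t)*d(0) = ((0 + 0)*2)*(-20 + 0² + 8*0) = (0*2)*(-20 + 0 + 0) = 0*(-20) = 0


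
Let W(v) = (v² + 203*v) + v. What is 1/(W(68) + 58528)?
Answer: 1/77024 ≈ 1.2983e-5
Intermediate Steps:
W(v) = v² + 204*v
1/(W(68) + 58528) = 1/(68*(204 + 68) + 58528) = 1/(68*272 + 58528) = 1/(18496 + 58528) = 1/77024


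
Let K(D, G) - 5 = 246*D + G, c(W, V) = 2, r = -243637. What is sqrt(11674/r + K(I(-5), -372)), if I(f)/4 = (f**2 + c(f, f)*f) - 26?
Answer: I*sqrt(664289276341217)/243637 ≈ 105.79*I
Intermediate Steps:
I(f) = -104 + 4*f**2 + 8*f (I(f) = 4*((f**2 + 2*f) - 26) = 4*(-26 + f**2 + 2*f) = -104 + 4*f**2 + 8*f)
K(D, G) = 5 + G + 246*D (K(D, G) = 5 + (246*D + G) = 5 + (G + 246*D) = 5 + G + 246*D)
sqrt(11674/r + K(I(-5), -372)) = sqrt(11674/(-243637) + (5 - 372 + 246*(-104 + 4*(-5)**2 + 8*(-5)))) = sqrt(11674*(-1/243637) + (5 - 372 + 246*(-104 + 4*25 - 40))) = sqrt(-11674/243637 + (5 - 372 + 246*(-104 + 100 - 40))) = sqrt(-11674/243637 + (5 - 372 + 246*(-44))) = sqrt(-11674/243637 + (5 - 372 - 10824)) = sqrt(-11674/243637 - 11191) = sqrt(-2726553341/243637) = I*sqrt(664289276341217)/243637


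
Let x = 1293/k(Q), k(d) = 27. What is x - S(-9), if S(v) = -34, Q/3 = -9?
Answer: 737/9 ≈ 81.889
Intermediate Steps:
Q = -27 (Q = 3*(-9) = -27)
x = 431/9 (x = 1293/27 = 1293*(1/27) = 431/9 ≈ 47.889)
x - S(-9) = 431/9 - 1*(-34) = 431/9 + 34 = 737/9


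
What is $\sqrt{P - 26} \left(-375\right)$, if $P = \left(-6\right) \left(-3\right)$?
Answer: $- 750 i \sqrt{2} \approx - 1060.7 i$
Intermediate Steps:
$P = 18$
$\sqrt{P - 26} \left(-375\right) = \sqrt{18 - 26} \left(-375\right) = \sqrt{-8} \left(-375\right) = 2 i \sqrt{2} \left(-375\right) = - 750 i \sqrt{2}$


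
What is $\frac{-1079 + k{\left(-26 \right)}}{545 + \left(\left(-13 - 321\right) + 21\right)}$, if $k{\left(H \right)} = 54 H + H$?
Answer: $- \frac{2509}{232} \approx -10.815$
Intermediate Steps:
$k{\left(H \right)} = 55 H$
$\frac{-1079 + k{\left(-26 \right)}}{545 + \left(\left(-13 - 321\right) + 21\right)} = \frac{-1079 + 55 \left(-26\right)}{545 + \left(\left(-13 - 321\right) + 21\right)} = \frac{-1079 - 1430}{545 + \left(-334 + 21\right)} = - \frac{2509}{545 - 313} = - \frac{2509}{232}$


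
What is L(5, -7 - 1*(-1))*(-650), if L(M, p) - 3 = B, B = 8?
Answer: -7150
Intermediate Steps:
L(M, p) = 11 (L(M, p) = 3 + 8 = 11)
L(5, -7 - 1*(-1))*(-650) = 11*(-650) = -7150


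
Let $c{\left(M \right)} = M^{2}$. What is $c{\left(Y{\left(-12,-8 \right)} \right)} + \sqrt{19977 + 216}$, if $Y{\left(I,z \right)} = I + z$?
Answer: $400 + \sqrt{20193} \approx 542.1$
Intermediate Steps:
$c{\left(Y{\left(-12,-8 \right)} \right)} + \sqrt{19977 + 216} = \left(-12 - 8\right)^{2} + \sqrt{19977 + 216} = \left(-20\right)^{2} + \sqrt{20193} = 400 + \sqrt{20193}$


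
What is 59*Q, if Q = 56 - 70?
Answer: -826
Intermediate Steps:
Q = -14
59*Q = 59*(-14) = -826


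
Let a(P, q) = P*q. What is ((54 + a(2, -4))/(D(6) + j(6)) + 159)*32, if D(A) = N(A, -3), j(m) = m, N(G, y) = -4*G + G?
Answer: 14896/3 ≈ 4965.3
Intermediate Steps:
N(G, y) = -3*G
D(A) = -3*A
((54 + a(2, -4))/(D(6) + j(6)) + 159)*32 = ((54 + 2*(-4))/(-3*6 + 6) + 159)*32 = ((54 - 8)/(-18 + 6) + 159)*32 = (46/(-12) + 159)*32 = (46*(-1/12) + 159)*32 = (-23/6 + 159)*32 = (931/6)*32 = 14896/3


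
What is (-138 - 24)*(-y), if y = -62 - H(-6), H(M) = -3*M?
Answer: -12960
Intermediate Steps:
y = -80 (y = -62 - (-3)*(-6) = -62 - 1*18 = -62 - 18 = -80)
(-138 - 24)*(-y) = (-138 - 24)*(-1*(-80)) = -162*80 = -12960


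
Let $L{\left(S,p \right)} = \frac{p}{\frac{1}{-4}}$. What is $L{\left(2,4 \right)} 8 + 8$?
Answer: $-120$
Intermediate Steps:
$L{\left(S,p \right)} = - 4 p$ ($L{\left(S,p \right)} = \frac{p}{- \frac{1}{4}} = p \left(-4\right) = - 4 p$)
$L{\left(2,4 \right)} 8 + 8 = \left(-4\right) 4 \cdot 8 + 8 = \left(-16\right) 8 + 8 = -128 + 8 = -120$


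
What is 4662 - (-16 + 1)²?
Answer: 4437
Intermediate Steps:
4662 - (-16 + 1)² = 4662 - 1*(-15)² = 4662 - 1*225 = 4662 - 225 = 4437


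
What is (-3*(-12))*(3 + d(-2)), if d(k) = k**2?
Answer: 252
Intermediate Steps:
(-3*(-12))*(3 + d(-2)) = (-3*(-12))*(3 + (-2)**2) = 36*(3 + 4) = 36*7 = 252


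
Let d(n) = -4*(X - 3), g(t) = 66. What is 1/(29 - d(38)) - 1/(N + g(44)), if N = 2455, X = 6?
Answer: 2480/103361 ≈ 0.023994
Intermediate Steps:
d(n) = -12 (d(n) = -4*(6 - 3) = -4*3 = -12)
1/(29 - d(38)) - 1/(N + g(44)) = 1/(29 - 1*(-12)) - 1/(2455 + 66) = 1/(29 + 12) - 1/2521 = 1/41 - 1*1/2521 = 1/41 - 1/2521 = 2480/103361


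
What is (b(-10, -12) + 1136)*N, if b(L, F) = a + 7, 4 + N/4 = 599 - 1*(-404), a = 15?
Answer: 4627368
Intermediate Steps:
N = 3996 (N = -16 + 4*(599 - 1*(-404)) = -16 + 4*(599 + 404) = -16 + 4*1003 = -16 + 4012 = 3996)
b(L, F) = 22 (b(L, F) = 15 + 7 = 22)
(b(-10, -12) + 1136)*N = (22 + 1136)*3996 = 1158*3996 = 4627368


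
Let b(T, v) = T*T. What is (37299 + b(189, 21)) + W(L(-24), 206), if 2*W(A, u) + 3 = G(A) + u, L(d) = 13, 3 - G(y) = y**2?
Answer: 146077/2 ≈ 73039.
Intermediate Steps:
b(T, v) = T**2
G(y) = 3 - y**2
W(A, u) = u/2 - A**2/2 (W(A, u) = -3/2 + ((3 - A**2) + u)/2 = -3/2 + (3 + u - A**2)/2 = -3/2 + (3/2 + u/2 - A**2/2) = u/2 - A**2/2)
(37299 + b(189, 21)) + W(L(-24), 206) = (37299 + 189**2) + ((1/2)*206 - 1/2*13**2) = (37299 + 35721) + (103 - 1/2*169) = 73020 + (103 - 169/2) = 73020 + 37/2 = 146077/2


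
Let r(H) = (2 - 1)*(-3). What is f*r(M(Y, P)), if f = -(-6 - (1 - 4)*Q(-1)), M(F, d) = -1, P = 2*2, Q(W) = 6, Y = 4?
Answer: 36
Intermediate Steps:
P = 4
r(H) = -3 (r(H) = 1*(-3) = -3)
f = -12 (f = -(-6 - (1 - 4)*6) = -(-6 - (-3)*6) = -(-6 - 1*(-18)) = -(-6 + 18) = -1*12 = -12)
f*r(M(Y, P)) = -12*(-3) = 36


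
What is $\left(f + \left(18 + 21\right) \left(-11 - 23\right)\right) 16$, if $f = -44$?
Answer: $-21920$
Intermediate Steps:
$\left(f + \left(18 + 21\right) \left(-11 - 23\right)\right) 16 = \left(-44 + \left(18 + 21\right) \left(-11 - 23\right)\right) 16 = \left(-44 + 39 \left(-34\right)\right) 16 = \left(-44 - 1326\right) 16 = \left(-1370\right) 16 = -21920$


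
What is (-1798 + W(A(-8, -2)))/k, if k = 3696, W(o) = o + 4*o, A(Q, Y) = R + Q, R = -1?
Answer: -1843/3696 ≈ -0.49865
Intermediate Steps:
A(Q, Y) = -1 + Q
W(o) = 5*o
(-1798 + W(A(-8, -2)))/k = (-1798 + 5*(-1 - 8))/3696 = (-1798 + 5*(-9))*(1/3696) = (-1798 - 45)*(1/3696) = -1843*1/3696 = -1843/3696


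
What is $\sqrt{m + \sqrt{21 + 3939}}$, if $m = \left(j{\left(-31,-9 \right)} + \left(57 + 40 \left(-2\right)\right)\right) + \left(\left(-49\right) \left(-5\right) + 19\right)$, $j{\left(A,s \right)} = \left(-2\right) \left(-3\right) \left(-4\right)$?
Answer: $\sqrt{217 + 6 \sqrt{110}} \approx 16.731$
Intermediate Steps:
$j{\left(A,s \right)} = -24$ ($j{\left(A,s \right)} = 6 \left(-4\right) = -24$)
$m = 217$ ($m = \left(-24 + \left(57 + 40 \left(-2\right)\right)\right) + \left(\left(-49\right) \left(-5\right) + 19\right) = \left(-24 + \left(57 - 80\right)\right) + \left(245 + 19\right) = \left(-24 - 23\right) + 264 = -47 + 264 = 217$)
$\sqrt{m + \sqrt{21 + 3939}} = \sqrt{217 + \sqrt{21 + 3939}} = \sqrt{217 + \sqrt{3960}} = \sqrt{217 + 6 \sqrt{110}}$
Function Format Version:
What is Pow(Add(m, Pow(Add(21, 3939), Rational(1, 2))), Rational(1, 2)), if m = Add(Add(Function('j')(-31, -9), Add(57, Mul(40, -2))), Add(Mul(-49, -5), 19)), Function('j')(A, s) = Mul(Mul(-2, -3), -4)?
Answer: Pow(Add(217, Mul(6, Pow(110, Rational(1, 2)))), Rational(1, 2)) ≈ 16.731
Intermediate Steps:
Function('j')(A, s) = -24 (Function('j')(A, s) = Mul(6, -4) = -24)
m = 217 (m = Add(Add(-24, Add(57, Mul(40, -2))), Add(Mul(-49, -5), 19)) = Add(Add(-24, Add(57, -80)), Add(245, 19)) = Add(Add(-24, -23), 264) = Add(-47, 264) = 217)
Pow(Add(m, Pow(Add(21, 3939), Rational(1, 2))), Rational(1, 2)) = Pow(Add(217, Pow(Add(21, 3939), Rational(1, 2))), Rational(1, 2)) = Pow(Add(217, Pow(3960, Rational(1, 2))), Rational(1, 2)) = Pow(Add(217, Mul(6, Pow(110, Rational(1, 2)))), Rational(1, 2))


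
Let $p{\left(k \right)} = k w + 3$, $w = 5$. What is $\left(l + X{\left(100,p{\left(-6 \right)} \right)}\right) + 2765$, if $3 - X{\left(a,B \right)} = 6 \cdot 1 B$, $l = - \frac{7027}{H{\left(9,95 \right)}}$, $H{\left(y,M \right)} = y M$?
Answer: $\frac{2498123}{855} \approx 2921.8$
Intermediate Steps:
$H{\left(y,M \right)} = M y$
$p{\left(k \right)} = 3 + 5 k$ ($p{\left(k \right)} = k 5 + 3 = 5 k + 3 = 3 + 5 k$)
$l = - \frac{7027}{855}$ ($l = - \frac{7027}{95 \cdot 9} = - \frac{7027}{855} \approx -8.2187$)
$X{\left(a,B \right)} = 3 - 6 B$ ($X{\left(a,B \right)} = 3 - 6 \cdot 1 B = 3 - 6 B$)
$\left(l + X{\left(100,p{\left(-6 \right)} \right)}\right) + 2765 = \left(- \frac{7027}{855} - \left(-3 + 6 \left(3 + 5 \left(-6\right)\right)\right)\right) + 2765 = \left(- \frac{7027}{855} - \left(-3 + 6 \left(3 - 30\right)\right)\right) + 2765 = \left(- \frac{7027}{855} + \left(3 - -162\right)\right) + 2765 = \left(- \frac{7027}{855} + \left(3 + 162\right)\right) + 2765 = \left(- \frac{7027}{855} + 165\right) + 2765 = \frac{134048}{855} + 2765 = \frac{2498123}{855}$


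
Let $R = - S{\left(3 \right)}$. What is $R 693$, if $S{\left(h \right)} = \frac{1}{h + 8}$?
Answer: $-63$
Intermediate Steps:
$S{\left(h \right)} = \frac{1}{8 + h}$
$R = - \frac{1}{11}$ ($R = - \frac{1}{8 + 3} = - \frac{1}{11} \approx -0.090909$)
$R 693 = \left(- \frac{1}{11}\right) 693 = -63$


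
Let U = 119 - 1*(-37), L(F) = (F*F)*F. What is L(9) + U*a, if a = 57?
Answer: 9621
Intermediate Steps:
L(F) = F³ (L(F) = F²*F = F³)
U = 156 (U = 119 + 37 = 156)
L(9) + U*a = 9³ + 156*57 = 729 + 8892 = 9621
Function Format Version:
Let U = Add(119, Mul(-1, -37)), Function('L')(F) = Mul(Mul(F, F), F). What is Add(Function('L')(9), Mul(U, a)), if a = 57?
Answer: 9621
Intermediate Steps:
Function('L')(F) = Pow(F, 3) (Function('L')(F) = Mul(Pow(F, 2), F) = Pow(F, 3))
U = 156 (U = Add(119, 37) = 156)
Add(Function('L')(9), Mul(U, a)) = Add(Pow(9, 3), Mul(156, 57)) = Add(729, 8892) = 9621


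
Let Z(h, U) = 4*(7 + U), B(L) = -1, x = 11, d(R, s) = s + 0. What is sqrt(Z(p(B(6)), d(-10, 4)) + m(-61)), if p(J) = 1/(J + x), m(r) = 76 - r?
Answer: sqrt(181) ≈ 13.454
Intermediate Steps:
d(R, s) = s
p(J) = 1/(11 + J) (p(J) = 1/(J + 11) = 1/(11 + J))
Z(h, U) = 28 + 4*U
sqrt(Z(p(B(6)), d(-10, 4)) + m(-61)) = sqrt((28 + 4*4) + (76 - 1*(-61))) = sqrt((28 + 16) + (76 + 61)) = sqrt(44 + 137) = sqrt(181)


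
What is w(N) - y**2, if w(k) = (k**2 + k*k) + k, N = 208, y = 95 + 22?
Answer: 73047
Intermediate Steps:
y = 117
w(k) = k + 2*k**2 (w(k) = (k**2 + k**2) + k = 2*k**2 + k = k + 2*k**2)
w(N) - y**2 = 208*(1 + 2*208) - 1*117**2 = 208*(1 + 416) - 1*13689 = 208*417 - 13689 = 86736 - 13689 = 73047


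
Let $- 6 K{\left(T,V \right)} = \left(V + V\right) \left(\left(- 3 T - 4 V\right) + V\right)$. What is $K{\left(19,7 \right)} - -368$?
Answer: $550$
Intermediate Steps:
$K{\left(T,V \right)} = - \frac{V \left(- 3 T - 3 V\right)}{3}$ ($K{\left(T,V \right)} = - \frac{\left(V + V\right) \left(\left(- 3 T - 4 V\right) + V\right)}{6} = - \frac{2 V \left(\left(- 4 V - 3 T\right) + V\right)}{6} = - \frac{2 V \left(- 3 T - 3 V\right)}{6} = - \frac{V \left(- 3 T - 3 V\right)}{3}$)
$K{\left(19,7 \right)} - -368 = 7 \left(19 + 7\right) - -368 = 7 \cdot 26 + 368 = 182 + 368 = 550$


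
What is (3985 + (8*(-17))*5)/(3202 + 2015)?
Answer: 3305/5217 ≈ 0.63351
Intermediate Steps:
(3985 + (8*(-17))*5)/(3202 + 2015) = (3985 - 136*5)/5217 = (3985 - 680)*(1/5217) = 3305*(1/5217) = 3305/5217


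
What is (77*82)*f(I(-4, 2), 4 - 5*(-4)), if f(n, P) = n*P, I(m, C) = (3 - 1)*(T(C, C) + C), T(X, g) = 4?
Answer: 1818432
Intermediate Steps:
I(m, C) = 8 + 2*C (I(m, C) = (3 - 1)*(4 + C) = 2*(4 + C) = 8 + 2*C)
f(n, P) = P*n
(77*82)*f(I(-4, 2), 4 - 5*(-4)) = (77*82)*((4 - 5*(-4))*(8 + 2*2)) = 6314*((4 + 20)*(8 + 4)) = 6314*(24*12) = 6314*288 = 1818432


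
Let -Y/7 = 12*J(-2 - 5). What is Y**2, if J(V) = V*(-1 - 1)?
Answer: 1382976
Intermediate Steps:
J(V) = -2*V (J(V) = V*(-2) = -2*V)
Y = -1176 (Y = -84*(-2*(-2 - 5)) = -84*(-2*(-7)) = -84*14 = -7*168 = -1176)
Y**2 = (-1176)**2 = 1382976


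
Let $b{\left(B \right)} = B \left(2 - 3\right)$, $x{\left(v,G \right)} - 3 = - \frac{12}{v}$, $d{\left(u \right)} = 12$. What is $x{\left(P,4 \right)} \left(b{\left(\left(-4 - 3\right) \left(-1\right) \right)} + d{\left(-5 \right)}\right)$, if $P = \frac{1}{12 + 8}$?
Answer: $-1185$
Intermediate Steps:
$P = \frac{1}{20} \approx 0.05$
$x{\left(v,G \right)} = 3 - \frac{12}{v}$
$b{\left(B \right)} = - B$ ($b{\left(B \right)} = B \left(-1\right) = - B$)
$x{\left(P,4 \right)} \left(b{\left(\left(-4 - 3\right) \left(-1\right) \right)} + d{\left(-5 \right)}\right) = \left(3 - 12 \frac{1}{\frac{1}{20}}\right) \left(- \left(-4 - 3\right) \left(-1\right) + 12\right) = \left(3 - 240\right) \left(- \left(-7\right) \left(-1\right) + 12\right) = \left(3 - 240\right) \left(\left(-1\right) 7 + 12\right) = - 237 \left(-7 + 12\right) = \left(-237\right) 5 = -1185$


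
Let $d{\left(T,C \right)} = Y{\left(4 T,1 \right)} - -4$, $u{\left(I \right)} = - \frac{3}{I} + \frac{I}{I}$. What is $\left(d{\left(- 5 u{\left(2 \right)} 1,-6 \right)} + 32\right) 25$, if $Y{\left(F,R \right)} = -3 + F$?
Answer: $1075$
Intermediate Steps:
$u{\left(I \right)} = 1 - \frac{3}{I}$ ($u{\left(I \right)} = - \frac{3}{I} + 1 = 1 - \frac{3}{I}$)
$d{\left(T,C \right)} = 1 + 4 T$ ($d{\left(T,C \right)} = \left(-3 + 4 T\right) - -4 = \left(-3 + 4 T\right) + 4 = 1 + 4 T$)
$\left(d{\left(- 5 u{\left(2 \right)} 1,-6 \right)} + 32\right) 25 = \left(\left(1 + 4 \left(- 5 \frac{-3 + 2}{2} \cdot 1\right)\right) + 32\right) 25 = \left(\left(1 + 4 \left(- 5 \cdot \frac{1}{2} \left(-1\right) 1\right)\right) + 32\right) 25 = \left(\left(1 + 4 \left(- 5 \left(\left(- \frac{1}{2}\right) 1\right)\right)\right) + 32\right) 25 = \left(\left(1 + 4 \left(\left(-5\right) \left(- \frac{1}{2}\right)\right)\right) + 32\right) 25 = \left(\left(1 + 4 \cdot \frac{5}{2}\right) + 32\right) 25 = \left(\left(1 + 10\right) + 32\right) 25 = \left(11 + 32\right) 25 = 43 \cdot 25 = 1075$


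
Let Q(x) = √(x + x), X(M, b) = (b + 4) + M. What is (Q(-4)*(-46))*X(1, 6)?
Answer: -1012*I*√2 ≈ -1431.2*I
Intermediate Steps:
X(M, b) = 4 + M + b (X(M, b) = (4 + b) + M = 4 + M + b)
Q(x) = √2*√x (Q(x) = √(2*x) = √2*√x)
(Q(-4)*(-46))*X(1, 6) = ((√2*√(-4))*(-46))*(4 + 1 + 6) = ((√2*(2*I))*(-46))*11 = ((2*I*√2)*(-46))*11 = -92*I*√2*11 = -1012*I*√2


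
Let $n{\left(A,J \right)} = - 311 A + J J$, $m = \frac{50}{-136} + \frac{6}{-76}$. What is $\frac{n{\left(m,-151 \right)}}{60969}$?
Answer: $\frac{29638339}{78771948} \approx 0.37626$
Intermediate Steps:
$m = - \frac{577}{1292}$ ($m = 50 \left(- \frac{1}{136}\right) + 6 \left(- \frac{1}{76}\right) = - \frac{25}{68} - \frac{3}{38} = - \frac{577}{1292} \approx -0.44659$)
$n{\left(A,J \right)} = J^{2} - 311 A$ ($n{\left(A,J \right)} = - 311 A + J^{2} = J^{2} - 311 A$)
$\frac{n{\left(m,-151 \right)}}{60969} = \frac{\left(-151\right)^{2} - - \frac{179447}{1292}}{60969} = \left(22801 + \frac{179447}{1292}\right) \frac{1}{60969} = \frac{29638339}{1292} \cdot \frac{1}{60969} = \frac{29638339}{78771948}$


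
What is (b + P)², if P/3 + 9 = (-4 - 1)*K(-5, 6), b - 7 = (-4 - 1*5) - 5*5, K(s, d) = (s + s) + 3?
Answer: 2601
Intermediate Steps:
K(s, d) = 3 + 2*s (K(s, d) = 2*s + 3 = 3 + 2*s)
b = -27 (b = 7 + ((-4 - 1*5) - 5*5) = 7 + ((-4 - 5) - 25) = 7 + (-9 - 25) = 7 - 34 = -27)
P = 78 (P = -27 + 3*((-4 - 1)*(3 + 2*(-5))) = -27 + 3*(-5*(3 - 10)) = -27 + 3*(-5*(-7)) = -27 + 3*35 = -27 + 105 = 78)
(b + P)² = (-27 + 78)² = 51² = 2601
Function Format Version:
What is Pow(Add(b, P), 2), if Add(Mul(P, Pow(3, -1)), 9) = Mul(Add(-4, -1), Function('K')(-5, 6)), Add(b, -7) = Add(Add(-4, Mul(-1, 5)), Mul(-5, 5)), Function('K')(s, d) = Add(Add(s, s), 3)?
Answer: 2601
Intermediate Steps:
Function('K')(s, d) = Add(3, Mul(2, s)) (Function('K')(s, d) = Add(Mul(2, s), 3) = Add(3, Mul(2, s)))
b = -27 (b = Add(7, Add(Add(-4, Mul(-1, 5)), Mul(-5, 5))) = Add(7, Add(Add(-4, -5), -25)) = Add(7, Add(-9, -25)) = Add(7, -34) = -27)
P = 78 (P = Add(-27, Mul(3, Mul(Add(-4, -1), Add(3, Mul(2, -5))))) = Add(-27, Mul(3, Mul(-5, Add(3, -10)))) = Add(-27, Mul(3, Mul(-5, -7))) = Add(-27, Mul(3, 35)) = Add(-27, 105) = 78)
Pow(Add(b, P), 2) = Pow(Add(-27, 78), 2) = Pow(51, 2) = 2601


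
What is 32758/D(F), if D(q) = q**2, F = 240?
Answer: 16379/28800 ≈ 0.56872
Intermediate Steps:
32758/D(F) = 32758/(240**2) = 32758/57600 = 32758*(1/57600) = 16379/28800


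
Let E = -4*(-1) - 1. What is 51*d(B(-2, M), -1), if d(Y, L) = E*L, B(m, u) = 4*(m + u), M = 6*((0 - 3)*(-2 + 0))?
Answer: -153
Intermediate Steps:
M = 36 (M = 6*(-3*(-2)) = 6*6 = 36)
E = 3 (E = 4 - 1 = 3)
B(m, u) = 4*m + 4*u
d(Y, L) = 3*L
51*d(B(-2, M), -1) = 51*(3*(-1)) = 51*(-3) = -153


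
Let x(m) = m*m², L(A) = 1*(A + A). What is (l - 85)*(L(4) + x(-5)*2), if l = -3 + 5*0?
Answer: 21296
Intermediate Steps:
L(A) = 2*A (L(A) = 1*(2*A) = 2*A)
x(m) = m³
l = -3 (l = -3 + 0 = -3)
(l - 85)*(L(4) + x(-5)*2) = (-3 - 85)*(2*4 + (-5)³*2) = -88*(8 - 125*2) = -88*(8 - 250) = -88*(-242) = 21296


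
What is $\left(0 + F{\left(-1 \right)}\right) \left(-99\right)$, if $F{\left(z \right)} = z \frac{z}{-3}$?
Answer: $33$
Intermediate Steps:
$F{\left(z \right)} = - \frac{z^{2}}{3}$ ($F{\left(z \right)} = z z \left(- \frac{1}{3}\right) = z \left(- \frac{z}{3}\right) = - \frac{z^{2}}{3}$)
$\left(0 + F{\left(-1 \right)}\right) \left(-99\right) = \left(0 - \frac{\left(-1\right)^{2}}{3}\right) \left(-99\right) = \left(0 - \frac{1}{3}\right) \left(-99\right) = \left(- \frac{1}{3}\right) \left(-99\right) = 33$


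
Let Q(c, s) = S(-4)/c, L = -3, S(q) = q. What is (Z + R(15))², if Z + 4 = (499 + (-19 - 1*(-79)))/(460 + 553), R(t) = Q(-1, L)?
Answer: 312481/1026169 ≈ 0.30451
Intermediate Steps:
Q(c, s) = -4/c
R(t) = 4 (R(t) = -4/(-1) = -4*(-1) = 4)
Z = -3493/1013 (Z = -4 + (499 + (-19 - 1*(-79)))/(460 + 553) = -4 + (499 + (-19 + 79))/1013 = -4 + (499 + 60)*(1/1013) = -4 + 559*(1/1013) = -4 + 559/1013 = -3493/1013 ≈ -3.4482)
(Z + R(15))² = (-3493/1013 + 4)² = (559/1013)² = 312481/1026169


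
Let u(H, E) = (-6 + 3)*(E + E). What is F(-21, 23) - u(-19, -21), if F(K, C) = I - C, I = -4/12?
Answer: -448/3 ≈ -149.33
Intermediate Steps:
I = -1/3 (I = -4*1/12 = -1/3 ≈ -0.33333)
u(H, E) = -6*E
F(K, C) = -1/3 - C
F(-21, 23) - u(-19, -21) = (-1/3 - 1*23) - (-6)*(-21) = (-1/3 - 23) - 1*126 = -70/3 - 126 = -448/3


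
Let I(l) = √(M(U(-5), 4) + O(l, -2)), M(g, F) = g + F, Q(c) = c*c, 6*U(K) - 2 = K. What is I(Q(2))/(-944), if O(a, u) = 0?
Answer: -√14/1888 ≈ -0.0019818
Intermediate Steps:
U(K) = ⅓ + K/6
Q(c) = c²
M(g, F) = F + g
I(l) = √14/2 (I(l) = √((4 + (⅓ + (⅙)*(-5))) + 0) = √((4 + (⅓ - ⅚)) + 0) = √((4 - ½) + 0) = √(7/2 + 0) = √(7/2) = √14/2)
I(Q(2))/(-944) = (√14/2)/(-944) = (√14/2)*(-1/944) = -√14/1888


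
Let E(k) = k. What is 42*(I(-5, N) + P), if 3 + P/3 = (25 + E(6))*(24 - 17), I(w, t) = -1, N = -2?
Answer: 26922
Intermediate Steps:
P = 642 (P = -9 + 3*((25 + 6)*(24 - 17)) = -9 + 3*(31*7) = -9 + 3*217 = -9 + 651 = 642)
42*(I(-5, N) + P) = 42*(-1 + 642) = 42*641 = 26922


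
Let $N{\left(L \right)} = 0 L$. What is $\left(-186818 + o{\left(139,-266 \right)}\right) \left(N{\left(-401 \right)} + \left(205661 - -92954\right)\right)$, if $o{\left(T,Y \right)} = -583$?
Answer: $-55960749615$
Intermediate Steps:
$N{\left(L \right)} = 0$
$\left(-186818 + o{\left(139,-266 \right)}\right) \left(N{\left(-401 \right)} + \left(205661 - -92954\right)\right) = \left(-186818 - 583\right) \left(0 + \left(205661 - -92954\right)\right) = - 187401 \left(0 + \left(205661 + 92954\right)\right) = - 187401 \left(0 + 298615\right) = \left(-187401\right) 298615 = -55960749615$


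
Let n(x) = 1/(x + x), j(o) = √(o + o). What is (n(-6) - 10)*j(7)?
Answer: -121*√14/12 ≈ -37.728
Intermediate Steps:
j(o) = √2*√o (j(o) = √(2*o) = √2*√o)
n(x) = 1/(2*x)
(n(-6) - 10)*j(7) = ((½)/(-6) - 10)*(√2*√7) = ((½)*(-⅙) - 10)*√14 = (-1/12 - 10)*√14 = -121*√14/12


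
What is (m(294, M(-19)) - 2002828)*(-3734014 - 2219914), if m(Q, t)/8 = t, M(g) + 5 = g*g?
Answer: 11907736921440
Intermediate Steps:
M(g) = -5 + g² (M(g) = -5 + g*g = -5 + g²)
m(Q, t) = 8*t
(m(294, M(-19)) - 2002828)*(-3734014 - 2219914) = (8*(-5 + (-19)²) - 2002828)*(-3734014 - 2219914) = (8*(-5 + 361) - 2002828)*(-5953928) = (8*356 - 2002828)*(-5953928) = (2848 - 2002828)*(-5953928) = -1999980*(-5953928) = 11907736921440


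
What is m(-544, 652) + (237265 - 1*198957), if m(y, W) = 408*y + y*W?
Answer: -538332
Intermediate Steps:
m(y, W) = 408*y + W*y
m(-544, 652) + (237265 - 1*198957) = -544*(408 + 652) + (237265 - 1*198957) = -544*1060 + (237265 - 198957) = -576640 + 38308 = -538332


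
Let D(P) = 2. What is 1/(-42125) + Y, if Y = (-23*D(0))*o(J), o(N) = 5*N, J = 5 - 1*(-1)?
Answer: -58132501/42125 ≈ -1380.0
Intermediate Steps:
J = 6 (J = 5 + 1 = 6)
Y = -1380 (Y = (-23*2)*(5*6) = -46*30 = -1380)
1/(-42125) + Y = 1/(-42125) - 1380 = -1/42125 - 1380 = -58132501/42125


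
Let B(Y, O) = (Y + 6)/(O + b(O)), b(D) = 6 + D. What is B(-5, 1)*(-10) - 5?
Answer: -25/4 ≈ -6.2500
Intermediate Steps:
B(Y, O) = (6 + Y)/(6 + 2*O) (B(Y, O) = (Y + 6)/(O + (6 + O)) = (6 + Y)/(6 + 2*O))
B(-5, 1)*(-10) - 5 = ((6 - 5)/(2*(3 + 1)))*(-10) - 5 = ((½)*1/4)*(-10) - 5 = ((½)*(¼)*1)*(-10) - 5 = (⅛)*(-10) - 5 = -5/4 - 5 = -25/4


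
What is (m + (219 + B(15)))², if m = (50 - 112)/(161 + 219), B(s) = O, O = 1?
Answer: 1744649361/36100 ≈ 48328.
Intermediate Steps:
B(s) = 1
m = -31/190 (m = -62/380 = -62*1/380 = -31/190 ≈ -0.16316)
(m + (219 + B(15)))² = (-31/190 + (219 + 1))² = (-31/190 + 220)² = (41769/190)² = 1744649361/36100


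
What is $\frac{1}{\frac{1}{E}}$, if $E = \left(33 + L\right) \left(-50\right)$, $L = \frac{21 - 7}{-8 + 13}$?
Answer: $-1790$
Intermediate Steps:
$L = \frac{14}{5} \approx 2.8$
$E = -1790$ ($E = \left(33 + \frac{14}{5}\right) \left(-50\right) = \frac{179}{5} \left(-50\right) = -1790$)
$\frac{1}{\frac{1}{E}} = \frac{1}{\frac{1}{-1790}} = \frac{1}{- \frac{1}{1790}} = -1790$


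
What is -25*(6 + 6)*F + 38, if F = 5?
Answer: -1462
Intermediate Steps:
-25*(6 + 6)*F + 38 = -25*(6 + 6)*5 + 38 = -300*5 + 38 = -25*60 + 38 = -1500 + 38 = -1462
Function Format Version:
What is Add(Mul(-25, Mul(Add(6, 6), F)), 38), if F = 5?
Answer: -1462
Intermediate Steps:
Add(Mul(-25, Mul(Add(6, 6), F)), 38) = Add(Mul(-25, Mul(Add(6, 6), 5)), 38) = Add(Mul(-25, Mul(12, 5)), 38) = Add(Mul(-25, 60), 38) = Add(-1500, 38) = -1462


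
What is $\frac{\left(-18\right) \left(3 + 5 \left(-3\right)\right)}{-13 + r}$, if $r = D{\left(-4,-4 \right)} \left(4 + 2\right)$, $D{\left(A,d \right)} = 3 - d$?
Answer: $\frac{216}{29} \approx 7.4483$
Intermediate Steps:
$r = 42$ ($r = \left(3 - -4\right) \left(4 + 2\right) = \left(3 + 4\right) 6 = 7 \cdot 6 = 42$)
$\frac{\left(-18\right) \left(3 + 5 \left(-3\right)\right)}{-13 + r} = \frac{\left(-18\right) \left(3 + 5 \left(-3\right)\right)}{-13 + 42} = \frac{\left(-18\right) \left(3 - 15\right)}{29} = \left(-18\right) \left(-12\right) \frac{1}{29} = 216 \cdot \frac{1}{29} = \frac{216}{29}$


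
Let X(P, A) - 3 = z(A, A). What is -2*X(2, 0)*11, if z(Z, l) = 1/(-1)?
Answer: -44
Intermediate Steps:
z(Z, l) = -1
X(P, A) = 2 (X(P, A) = 3 - 1 = 2)
-2*X(2, 0)*11 = -2*2*11 = -4*11 = -44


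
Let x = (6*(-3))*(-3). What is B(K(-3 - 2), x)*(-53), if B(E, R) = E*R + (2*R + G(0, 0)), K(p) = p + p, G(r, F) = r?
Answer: 22896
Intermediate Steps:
x = 54 (x = -18*(-3) = 54)
K(p) = 2*p
B(E, R) = 2*R + E*R (B(E, R) = E*R + (2*R + 0) = E*R + 2*R = 2*R + E*R)
B(K(-3 - 2), x)*(-53) = (54*(2 + 2*(-3 - 2)))*(-53) = (54*(2 + 2*(-5)))*(-53) = (54*(2 - 10))*(-53) = (54*(-8))*(-53) = -432*(-53) = 22896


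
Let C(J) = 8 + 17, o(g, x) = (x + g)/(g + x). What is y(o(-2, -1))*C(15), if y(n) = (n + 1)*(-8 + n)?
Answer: -350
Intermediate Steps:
o(g, x) = 1 (o(g, x) = (g + x)/(g + x) = 1)
C(J) = 25
y(n) = (1 + n)*(-8 + n)
y(o(-2, -1))*C(15) = (-8 + 1**2 - 7*1)*25 = (-8 + 1 - 7)*25 = -14*25 = -350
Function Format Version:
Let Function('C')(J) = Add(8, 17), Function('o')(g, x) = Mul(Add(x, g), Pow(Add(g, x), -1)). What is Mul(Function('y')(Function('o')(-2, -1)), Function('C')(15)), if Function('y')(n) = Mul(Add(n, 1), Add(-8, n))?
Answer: -350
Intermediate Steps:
Function('o')(g, x) = 1 (Function('o')(g, x) = Mul(Add(g, x), Pow(Add(g, x), -1)) = 1)
Function('C')(J) = 25
Function('y')(n) = Mul(Add(1, n), Add(-8, n))
Mul(Function('y')(Function('o')(-2, -1)), Function('C')(15)) = Mul(Add(-8, Pow(1, 2), Mul(-7, 1)), 25) = Mul(Add(-8, 1, -7), 25) = Mul(-14, 25) = -350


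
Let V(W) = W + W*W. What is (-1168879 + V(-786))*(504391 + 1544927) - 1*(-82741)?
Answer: -1130954992601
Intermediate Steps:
V(W) = W + W**2
(-1168879 + V(-786))*(504391 + 1544927) - 1*(-82741) = (-1168879 - 786*(1 - 786))*(504391 + 1544927) - 1*(-82741) = (-1168879 - 786*(-785))*2049318 + 82741 = (-1168879 + 617010)*2049318 + 82741 = -551869*2049318 + 82741 = -1130955075342 + 82741 = -1130954992601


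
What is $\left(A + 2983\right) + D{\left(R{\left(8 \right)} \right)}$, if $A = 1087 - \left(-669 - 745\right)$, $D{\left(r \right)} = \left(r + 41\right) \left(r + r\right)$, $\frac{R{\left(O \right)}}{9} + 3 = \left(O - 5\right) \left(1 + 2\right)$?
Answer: $15744$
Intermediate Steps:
$R{\left(O \right)} = -162 + 27 O$ ($R{\left(O \right)} = -27 + 9 \left(O - 5\right) \left(1 + 2\right) = -27 + 9 \left(-5 + O\right) 3 = -27 + 9 \left(-15 + 3 O\right) = -27 + \left(-135 + 27 O\right) = -162 + 27 O$)
$D{\left(r \right)} = 2 r \left(41 + r\right)$ ($D{\left(r \right)} = \left(41 + r\right) 2 r = 2 r \left(41 + r\right)$)
$A = 2501$ ($A = 1087 - \left(-669 - 745\right) = 1087 - -1414 = 1087 + 1414 = 2501$)
$\left(A + 2983\right) + D{\left(R{\left(8 \right)} \right)} = \left(2501 + 2983\right) + 2 \left(-162 + 27 \cdot 8\right) \left(41 + \left(-162 + 27 \cdot 8\right)\right) = 5484 + 2 \left(-162 + 216\right) \left(41 + \left(-162 + 216\right)\right) = 5484 + 2 \cdot 54 \left(41 + 54\right) = 5484 + 2 \cdot 54 \cdot 95 = 5484 + 10260 = 15744$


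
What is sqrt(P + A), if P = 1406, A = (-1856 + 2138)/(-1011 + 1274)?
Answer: 2*sqrt(24331445)/263 ≈ 37.511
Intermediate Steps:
A = 282/263 ≈ 1.0722
sqrt(P + A) = sqrt(1406 + 282/263) = sqrt(370060/263) = 2*sqrt(24331445)/263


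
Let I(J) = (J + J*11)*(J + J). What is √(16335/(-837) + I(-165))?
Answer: 11*√5189245/31 ≈ 808.32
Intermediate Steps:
I(J) = 24*J² (I(J) = (J + 11*J)*(2*J) = (12*J)*(2*J) = 24*J²)
√(16335/(-837) + I(-165)) = √(16335/(-837) + 24*(-165)²) = √(16335*(-1/837) + 24*27225) = √(-605/31 + 653400) = √(20254795/31) = 11*√5189245/31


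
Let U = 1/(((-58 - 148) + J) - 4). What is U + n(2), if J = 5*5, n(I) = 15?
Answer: 2774/185 ≈ 14.995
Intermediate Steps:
J = 25
U = -1/185 (U = 1/(((-58 - 148) + 25) - 4) = 1/((-206 + 25) - 4) = 1/(-181 - 4) = 1/(-185) = -1/185 ≈ -0.0054054)
U + n(2) = -1/185 + 15 = 2774/185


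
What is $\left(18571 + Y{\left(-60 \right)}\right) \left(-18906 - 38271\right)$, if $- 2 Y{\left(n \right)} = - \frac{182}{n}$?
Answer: $- \frac{21234946971}{20} \approx -1.0617 \cdot 10^{9}$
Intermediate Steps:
$Y{\left(n \right)} = \frac{91}{n}$ ($Y{\left(n \right)} = - \frac{\left(-182\right) \frac{1}{n}}{2} = \frac{91}{n}$)
$\left(18571 + Y{\left(-60 \right)}\right) \left(-18906 - 38271\right) = \left(18571 + \frac{91}{-60}\right) \left(-18906 - 38271\right) = \left(18571 + 91 \left(- \frac{1}{60}\right)\right) \left(-57177\right) = \left(18571 - \frac{91}{60}\right) \left(-57177\right) = \frac{1114169}{60} \left(-57177\right) = - \frac{21234946971}{20}$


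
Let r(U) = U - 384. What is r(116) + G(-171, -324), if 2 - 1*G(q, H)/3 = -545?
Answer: 1373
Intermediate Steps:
G(q, H) = 1641 (G(q, H) = 6 - 3*(-545) = 6 + 1635 = 1641)
r(U) = -384 + U
r(116) + G(-171, -324) = (-384 + 116) + 1641 = -268 + 1641 = 1373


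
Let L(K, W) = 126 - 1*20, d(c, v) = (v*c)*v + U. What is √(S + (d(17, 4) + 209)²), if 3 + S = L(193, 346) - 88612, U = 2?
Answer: 2*√36195 ≈ 380.50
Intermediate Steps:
d(c, v) = 2 + c*v² (d(c, v) = (v*c)*v + 2 = (c*v)*v + 2 = c*v² + 2 = 2 + c*v²)
L(K, W) = 106 (L(K, W) = 126 - 20 = 106)
S = -88509 (S = -3 + (106 - 88612) = -3 - 88506 = -88509)
√(S + (d(17, 4) + 209)²) = √(-88509 + ((2 + 17*4²) + 209)²) = √(-88509 + ((2 + 17*16) + 209)²) = √(-88509 + ((2 + 272) + 209)²) = √(-88509 + (274 + 209)²) = √(-88509 + 483²) = √(-88509 + 233289) = √144780 = 2*√36195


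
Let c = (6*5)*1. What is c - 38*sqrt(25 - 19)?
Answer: 30 - 38*sqrt(6) ≈ -63.081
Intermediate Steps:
c = 30 (c = 30*1 = 30)
c - 38*sqrt(25 - 19) = 30 - 38*sqrt(25 - 19) = 30 - 38*sqrt(6)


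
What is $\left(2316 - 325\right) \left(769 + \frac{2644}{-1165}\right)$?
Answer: $\frac{1778442831}{1165} \approx 1.5266 \cdot 10^{6}$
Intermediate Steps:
$\left(2316 - 325\right) \left(769 + \frac{2644}{-1165}\right) = 1991 \left(769 + 2644 \left(- \frac{1}{1165}\right)\right) = 1991 \left(769 - \frac{2644}{1165}\right) = 1991 \cdot \frac{893241}{1165} = \frac{1778442831}{1165}$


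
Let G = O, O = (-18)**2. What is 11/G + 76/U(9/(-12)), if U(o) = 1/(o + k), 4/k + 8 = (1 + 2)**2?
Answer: 80039/324 ≈ 247.03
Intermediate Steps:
O = 324
k = 4 (k = 4/(-8 + (1 + 2)**2) = 4/(-8 + 3**2) = 4/(-8 + 9) = 4/1 = 4*1 = 4)
G = 324
U(o) = 1/(4 + o) (U(o) = 1/(o + 4) = 1/(4 + o))
11/G + 76/U(9/(-12)) = 11/324 + 76/(1/(4 + 9/(-12))) = 11*(1/324) + 76/(1/(4 + 9*(-1/12))) = 11/324 + 76/(1/(4 - 3/4)) = 11/324 + 76/(1/(13/4)) = 11/324 + 76/(4/13) = 11/324 + 76*(13/4) = 11/324 + 247 = 80039/324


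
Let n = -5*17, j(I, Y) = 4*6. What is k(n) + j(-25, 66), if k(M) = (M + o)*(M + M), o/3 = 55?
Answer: -13576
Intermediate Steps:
o = 165 (o = 3*55 = 165)
j(I, Y) = 24
n = -85
k(M) = 2*M*(165 + M) (k(M) = (M + 165)*(M + M) = (165 + M)*(2*M) = 2*M*(165 + M))
k(n) + j(-25, 66) = 2*(-85)*(165 - 85) + 24 = 2*(-85)*80 + 24 = -13600 + 24 = -13576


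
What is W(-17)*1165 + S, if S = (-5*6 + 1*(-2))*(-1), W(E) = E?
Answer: -19773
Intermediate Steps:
S = 32 (S = (-30 - 2)*(-1) = -32*(-1) = 32)
W(-17)*1165 + S = -17*1165 + 32 = -19805 + 32 = -19773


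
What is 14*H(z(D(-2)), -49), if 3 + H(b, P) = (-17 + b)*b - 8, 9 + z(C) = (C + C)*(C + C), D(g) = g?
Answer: -1134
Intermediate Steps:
z(C) = -9 + 4*C² (z(C) = -9 + (C + C)*(C + C) = -9 + (2*C)*(2*C) = -9 + 4*C²)
H(b, P) = -11 + b*(-17 + b) (H(b, P) = -3 + ((-17 + b)*b - 8) = -3 + (b*(-17 + b) - 8) = -3 + (-8 + b*(-17 + b)) = -11 + b*(-17 + b))
14*H(z(D(-2)), -49) = 14*(-11 + (-9 + 4*(-2)²)² - 17*(-9 + 4*(-2)²)) = 14*(-11 + (-9 + 4*4)² - 17*(-9 + 4*4)) = 14*(-11 + (-9 + 16)² - 17*(-9 + 16)) = 14*(-11 + 7² - 17*7) = 14*(-11 + 49 - 119) = 14*(-81) = -1134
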